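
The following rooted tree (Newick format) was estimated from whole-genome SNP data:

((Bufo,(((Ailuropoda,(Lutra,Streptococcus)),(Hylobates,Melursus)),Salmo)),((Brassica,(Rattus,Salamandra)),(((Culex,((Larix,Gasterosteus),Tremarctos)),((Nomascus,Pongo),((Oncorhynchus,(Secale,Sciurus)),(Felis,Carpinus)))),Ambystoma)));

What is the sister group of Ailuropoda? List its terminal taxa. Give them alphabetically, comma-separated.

Lutra, Streptococcus

Ailuropoda attaches to the tree at the node subtending (Ailuropoda,(Lutra,Streptococcus)).
The other lineage descending from that same node — the sister group — is (Lutra,Streptococcus); its 2 tips in alphabetical order are the answer.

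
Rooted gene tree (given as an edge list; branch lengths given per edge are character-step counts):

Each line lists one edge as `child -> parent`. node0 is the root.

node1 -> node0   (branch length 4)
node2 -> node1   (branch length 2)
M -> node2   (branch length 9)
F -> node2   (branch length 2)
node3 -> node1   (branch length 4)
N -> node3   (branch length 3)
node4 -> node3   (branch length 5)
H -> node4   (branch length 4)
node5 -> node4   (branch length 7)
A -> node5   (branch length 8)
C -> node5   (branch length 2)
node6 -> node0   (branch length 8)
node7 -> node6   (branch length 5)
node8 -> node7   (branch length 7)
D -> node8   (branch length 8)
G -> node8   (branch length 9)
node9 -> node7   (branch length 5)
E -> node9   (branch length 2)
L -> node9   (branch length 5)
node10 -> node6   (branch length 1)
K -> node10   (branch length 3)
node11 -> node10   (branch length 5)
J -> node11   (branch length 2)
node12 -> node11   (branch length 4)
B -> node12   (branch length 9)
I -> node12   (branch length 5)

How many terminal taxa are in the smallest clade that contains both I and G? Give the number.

The MRCA of I and G is the node subtending (((D,G),(E,L)),(K,(J,(B,I)))).
That clade contains 8 terminal taxa: B, D, E, G, I, J, K, L.

8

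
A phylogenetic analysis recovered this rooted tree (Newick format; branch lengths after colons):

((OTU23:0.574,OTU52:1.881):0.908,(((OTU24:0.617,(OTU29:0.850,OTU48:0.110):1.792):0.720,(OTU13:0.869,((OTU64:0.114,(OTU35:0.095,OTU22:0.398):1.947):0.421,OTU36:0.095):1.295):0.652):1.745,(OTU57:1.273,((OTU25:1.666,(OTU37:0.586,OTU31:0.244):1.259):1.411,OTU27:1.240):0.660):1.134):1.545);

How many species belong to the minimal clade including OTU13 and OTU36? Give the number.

The MRCA of OTU13 and OTU36 is the node subtending (OTU13,((OTU64,(OTU35,OTU22)),OTU36)).
That clade contains 5 terminal taxa: OTU13, OTU22, OTU35, OTU36, OTU64.

5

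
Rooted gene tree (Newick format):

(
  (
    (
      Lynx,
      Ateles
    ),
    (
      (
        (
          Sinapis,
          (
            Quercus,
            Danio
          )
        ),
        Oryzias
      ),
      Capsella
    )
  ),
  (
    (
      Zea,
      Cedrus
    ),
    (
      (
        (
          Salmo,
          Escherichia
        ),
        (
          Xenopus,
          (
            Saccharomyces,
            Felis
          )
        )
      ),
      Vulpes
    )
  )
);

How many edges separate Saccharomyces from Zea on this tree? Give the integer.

7

The MRCA of Saccharomyces and Zea is the node subtending ((Zea,Cedrus),(((Salmo,Escherichia),(Xenopus,(Saccharomyces,Felis))),Vulpes)).
From Saccharomyces up to that node: 5 branches. From Zea up to the same node: 2 branches. Total: 5 + 2 = 7.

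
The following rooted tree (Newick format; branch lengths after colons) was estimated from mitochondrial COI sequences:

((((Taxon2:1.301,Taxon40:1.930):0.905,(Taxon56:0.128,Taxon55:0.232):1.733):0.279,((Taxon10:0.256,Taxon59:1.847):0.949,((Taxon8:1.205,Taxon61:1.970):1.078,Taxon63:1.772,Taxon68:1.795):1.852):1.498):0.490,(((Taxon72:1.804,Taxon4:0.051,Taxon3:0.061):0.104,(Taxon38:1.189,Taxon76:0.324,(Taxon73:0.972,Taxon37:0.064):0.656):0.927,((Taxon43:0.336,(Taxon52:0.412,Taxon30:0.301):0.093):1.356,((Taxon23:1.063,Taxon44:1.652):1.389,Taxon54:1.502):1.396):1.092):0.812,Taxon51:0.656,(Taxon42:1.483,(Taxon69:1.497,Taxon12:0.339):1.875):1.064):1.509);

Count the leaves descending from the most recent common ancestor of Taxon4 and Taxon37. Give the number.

The MRCA of Taxon4 and Taxon37 is the node subtending ((Taxon72,Taxon4,Taxon3),(Taxon38,Taxon76,(Taxon73,Taxon37)),((Taxon43,(Taxon52,Taxon30)),((Taxon23,Taxon44),Taxon54))).
That clade contains 13 terminal taxa: Taxon23, Taxon3, Taxon30, Taxon37, Taxon38, Taxon4, Taxon43, Taxon44, Taxon52, Taxon54, Taxon72, Taxon73, Taxon76.

13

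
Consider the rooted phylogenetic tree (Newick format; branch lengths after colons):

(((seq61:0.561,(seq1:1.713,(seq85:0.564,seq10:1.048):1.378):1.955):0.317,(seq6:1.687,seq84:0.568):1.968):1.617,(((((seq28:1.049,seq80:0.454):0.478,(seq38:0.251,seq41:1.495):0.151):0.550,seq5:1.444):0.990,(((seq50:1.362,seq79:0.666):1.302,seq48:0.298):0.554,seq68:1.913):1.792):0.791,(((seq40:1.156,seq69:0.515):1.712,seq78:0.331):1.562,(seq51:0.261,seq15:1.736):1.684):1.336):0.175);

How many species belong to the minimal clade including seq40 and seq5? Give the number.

14

The MRCA of seq40 and seq5 is the node subtending (((((seq28,seq80),(seq38,seq41)),seq5),(((seq50,seq79),seq48),seq68)),(((seq40,seq69),seq78),(seq51,seq15))).
That clade contains 14 terminal taxa: seq15, seq28, seq38, seq40, seq41, seq48, seq5, seq50, seq51, seq68, seq69, seq78, seq79, seq80.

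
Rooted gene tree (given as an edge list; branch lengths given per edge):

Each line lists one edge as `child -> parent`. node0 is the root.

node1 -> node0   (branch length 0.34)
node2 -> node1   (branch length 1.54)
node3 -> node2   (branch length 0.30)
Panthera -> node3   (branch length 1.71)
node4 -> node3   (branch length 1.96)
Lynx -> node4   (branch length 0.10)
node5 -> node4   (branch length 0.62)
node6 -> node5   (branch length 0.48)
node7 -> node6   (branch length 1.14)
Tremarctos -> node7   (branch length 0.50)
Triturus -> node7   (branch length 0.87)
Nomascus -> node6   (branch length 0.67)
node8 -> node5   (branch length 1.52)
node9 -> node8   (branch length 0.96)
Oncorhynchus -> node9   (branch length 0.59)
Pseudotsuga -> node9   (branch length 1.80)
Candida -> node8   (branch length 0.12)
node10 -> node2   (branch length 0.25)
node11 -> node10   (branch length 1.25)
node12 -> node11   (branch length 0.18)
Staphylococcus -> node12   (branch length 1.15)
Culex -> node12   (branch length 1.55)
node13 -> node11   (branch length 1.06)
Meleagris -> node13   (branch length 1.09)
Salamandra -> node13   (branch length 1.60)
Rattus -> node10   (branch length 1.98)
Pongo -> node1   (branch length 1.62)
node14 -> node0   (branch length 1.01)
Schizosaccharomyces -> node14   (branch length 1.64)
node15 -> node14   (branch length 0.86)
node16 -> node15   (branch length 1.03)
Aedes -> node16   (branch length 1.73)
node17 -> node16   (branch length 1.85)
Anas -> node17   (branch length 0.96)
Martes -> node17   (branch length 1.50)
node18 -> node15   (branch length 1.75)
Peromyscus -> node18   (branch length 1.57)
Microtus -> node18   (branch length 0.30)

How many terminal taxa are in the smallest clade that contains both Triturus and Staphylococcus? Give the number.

The MRCA of Triturus and Staphylococcus is the node subtending ((Panthera,(Lynx,(((Tremarctos,Triturus),Nomascus),((Oncorhynchus,Pseudotsuga),Candida)))),(((Staphylococcus,Culex),(Meleagris,Salamandra)),Rattus)).
That clade contains 13 terminal taxa: Candida, Culex, Lynx, Meleagris, Nomascus, Oncorhynchus, Panthera, Pseudotsuga, Rattus, Salamandra, Staphylococcus, Tremarctos, Triturus.

13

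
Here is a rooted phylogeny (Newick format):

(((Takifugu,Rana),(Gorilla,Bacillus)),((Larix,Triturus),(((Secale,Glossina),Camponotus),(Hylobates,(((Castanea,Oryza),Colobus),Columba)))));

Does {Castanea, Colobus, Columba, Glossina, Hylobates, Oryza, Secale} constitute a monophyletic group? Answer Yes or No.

No

The MRCA of the listed taxa subtends (((Secale,Glossina),Camponotus),(Hylobates,(((Castanea,Oryza),Colobus),Columba))).
That clade also contains Camponotus, which is not in the proposed group, so the group is not monophyletic.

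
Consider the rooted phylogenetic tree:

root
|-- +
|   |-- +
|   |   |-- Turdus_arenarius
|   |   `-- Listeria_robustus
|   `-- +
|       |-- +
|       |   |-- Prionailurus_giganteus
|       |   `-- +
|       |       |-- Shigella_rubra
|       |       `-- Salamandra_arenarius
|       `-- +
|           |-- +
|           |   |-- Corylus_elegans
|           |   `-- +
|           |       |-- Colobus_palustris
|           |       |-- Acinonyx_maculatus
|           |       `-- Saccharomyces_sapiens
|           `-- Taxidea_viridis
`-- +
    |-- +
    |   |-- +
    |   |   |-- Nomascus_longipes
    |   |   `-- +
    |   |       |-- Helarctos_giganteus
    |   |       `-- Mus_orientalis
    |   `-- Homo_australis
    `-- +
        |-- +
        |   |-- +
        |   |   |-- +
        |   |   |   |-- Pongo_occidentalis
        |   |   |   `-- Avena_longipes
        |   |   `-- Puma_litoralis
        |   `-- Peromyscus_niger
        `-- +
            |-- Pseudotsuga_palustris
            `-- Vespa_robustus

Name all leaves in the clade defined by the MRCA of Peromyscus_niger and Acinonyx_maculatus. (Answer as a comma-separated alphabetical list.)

Acinonyx_maculatus, Avena_longipes, Colobus_palustris, Corylus_elegans, Helarctos_giganteus, Homo_australis, Listeria_robustus, Mus_orientalis, Nomascus_longipes, Peromyscus_niger, Pongo_occidentalis, Prionailurus_giganteus, Pseudotsuga_palustris, Puma_litoralis, Saccharomyces_sapiens, Salamandra_arenarius, Shigella_rubra, Taxidea_viridis, Turdus_arenarius, Vespa_robustus

Tracing Peromyscus_niger: it sits inside (((Pongo_occidentalis,Avena_longipes),Puma_litoralis),Peromyscus_niger).
Tracing Acinonyx_maculatus: it sits inside (Colobus_palustris,Acinonyx_maculatus,Saccharomyces_sapiens).
The smallest clade enclosing both is the whole tree (their MRCA is the root), so the answer is all 20 tips in alphabetical order.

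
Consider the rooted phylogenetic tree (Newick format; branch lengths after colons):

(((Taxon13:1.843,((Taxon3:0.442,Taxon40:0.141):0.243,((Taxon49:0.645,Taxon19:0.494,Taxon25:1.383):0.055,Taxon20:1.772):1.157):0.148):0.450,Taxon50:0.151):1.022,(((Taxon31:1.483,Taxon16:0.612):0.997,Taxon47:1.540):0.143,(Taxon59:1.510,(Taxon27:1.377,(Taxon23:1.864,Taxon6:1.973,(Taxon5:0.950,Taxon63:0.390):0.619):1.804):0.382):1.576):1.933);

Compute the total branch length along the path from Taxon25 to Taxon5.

11.479

The path runs Taxon25 → … → MRCA → … → Taxon5; the MRCA is the root of the tree.
Branch lengths along that path: 1.383 + 0.055 + 1.157 + 0.148 + 0.450 + 1.022 + 1.933 + 1.576 + 0.382 + 1.804 + 0.619 + 0.950 = 11.479.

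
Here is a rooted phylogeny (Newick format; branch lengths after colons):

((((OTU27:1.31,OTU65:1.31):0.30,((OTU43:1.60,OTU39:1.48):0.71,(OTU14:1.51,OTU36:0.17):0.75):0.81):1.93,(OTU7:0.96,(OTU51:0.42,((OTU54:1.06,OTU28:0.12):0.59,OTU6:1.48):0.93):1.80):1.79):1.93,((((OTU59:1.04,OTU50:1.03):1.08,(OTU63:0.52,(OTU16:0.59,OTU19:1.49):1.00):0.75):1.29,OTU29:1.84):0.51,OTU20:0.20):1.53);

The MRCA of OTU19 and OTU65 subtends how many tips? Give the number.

The MRCA of OTU19 and OTU65 is the root, so the clade is the entire tree.
That clade contains 18 terminal taxa: OTU14, OTU16, OTU19, OTU20, OTU27, OTU28, OTU29, OTU36, OTU39, OTU43, OTU50, OTU51, OTU54, OTU59, OTU6, OTU63, OTU65, OTU7.

18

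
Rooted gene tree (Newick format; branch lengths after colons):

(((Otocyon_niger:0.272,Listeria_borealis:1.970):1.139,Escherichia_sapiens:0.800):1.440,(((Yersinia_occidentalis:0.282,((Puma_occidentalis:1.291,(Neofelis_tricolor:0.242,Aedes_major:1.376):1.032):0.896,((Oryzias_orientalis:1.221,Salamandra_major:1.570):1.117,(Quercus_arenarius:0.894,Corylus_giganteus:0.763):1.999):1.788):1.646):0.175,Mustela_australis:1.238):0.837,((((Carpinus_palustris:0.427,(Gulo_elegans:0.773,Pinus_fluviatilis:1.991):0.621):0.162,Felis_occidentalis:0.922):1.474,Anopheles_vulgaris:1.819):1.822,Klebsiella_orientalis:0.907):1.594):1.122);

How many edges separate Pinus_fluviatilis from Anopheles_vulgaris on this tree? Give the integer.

5

The MRCA of Pinus_fluviatilis and Anopheles_vulgaris is the node subtending (((Carpinus_palustris,(Gulo_elegans,Pinus_fluviatilis)),Felis_occidentalis),Anopheles_vulgaris).
From Pinus_fluviatilis up to that node: 4 branches. From Anopheles_vulgaris up to the same node: 1 branch. Total: 4 + 1 = 5.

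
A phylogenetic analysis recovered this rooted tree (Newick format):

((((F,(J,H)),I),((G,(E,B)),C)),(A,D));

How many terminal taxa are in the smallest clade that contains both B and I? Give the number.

8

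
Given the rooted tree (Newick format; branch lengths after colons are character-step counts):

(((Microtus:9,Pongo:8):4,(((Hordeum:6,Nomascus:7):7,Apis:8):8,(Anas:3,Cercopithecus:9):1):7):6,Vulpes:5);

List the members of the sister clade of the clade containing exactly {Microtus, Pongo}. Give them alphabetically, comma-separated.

Anas, Apis, Cercopithecus, Hordeum, Nomascus

The clade containing exactly {Microtus, Pongo} attaches to the tree at the node subtending ((Microtus,Pongo),(((Hordeum,Nomascus),Apis),(Anas,Cercopithecus))).
The other lineage descending from that same node — the sister group — is (((Hordeum,Nomascus),Apis),(Anas,Cercopithecus)); its 5 tips in alphabetical order are the answer.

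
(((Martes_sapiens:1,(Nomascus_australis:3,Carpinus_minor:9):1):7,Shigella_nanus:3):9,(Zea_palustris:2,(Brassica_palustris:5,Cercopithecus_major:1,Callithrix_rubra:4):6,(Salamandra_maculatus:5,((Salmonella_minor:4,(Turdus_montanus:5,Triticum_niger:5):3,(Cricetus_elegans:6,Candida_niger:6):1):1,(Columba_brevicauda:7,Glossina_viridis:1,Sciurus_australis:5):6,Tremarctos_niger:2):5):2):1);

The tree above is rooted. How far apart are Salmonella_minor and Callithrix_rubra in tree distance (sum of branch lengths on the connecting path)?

The path runs Salmonella_minor → … → MRCA → … → Callithrix_rubra; the MRCA is the node subtending (Zea_palustris,(Brassica_palustris,Cercopithecus_major,Callithrix_rubra),(Salamandra_maculatus,((Salmonella_minor,(Turdus_montanus,Triticum_niger),(Cricetus_elegans,Candida_niger)),(Columba_brevicauda,Glossina_viridis,Sciurus_australis),Tremarctos_niger))).
Branch lengths along that path: 4 + 1 + 5 + 2 + 6 + 4 = 22.

22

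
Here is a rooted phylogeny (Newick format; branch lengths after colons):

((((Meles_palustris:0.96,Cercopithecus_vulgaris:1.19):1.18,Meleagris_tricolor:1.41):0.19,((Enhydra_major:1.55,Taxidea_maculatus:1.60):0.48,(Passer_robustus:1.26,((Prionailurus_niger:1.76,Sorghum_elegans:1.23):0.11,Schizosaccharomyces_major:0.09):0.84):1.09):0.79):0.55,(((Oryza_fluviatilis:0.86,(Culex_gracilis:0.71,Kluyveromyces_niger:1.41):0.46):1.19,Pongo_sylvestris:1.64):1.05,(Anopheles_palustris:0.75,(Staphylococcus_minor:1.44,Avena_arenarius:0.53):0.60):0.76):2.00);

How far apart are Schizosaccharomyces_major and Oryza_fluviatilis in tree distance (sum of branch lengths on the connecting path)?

The path runs Schizosaccharomyces_major → … → MRCA → … → Oryza_fluviatilis; the MRCA is the root of the tree.
Branch lengths along that path: 0.09 + 0.84 + 1.09 + 0.79 + 0.55 + 2.00 + 1.05 + 1.19 + 0.86 = 8.46.

8.46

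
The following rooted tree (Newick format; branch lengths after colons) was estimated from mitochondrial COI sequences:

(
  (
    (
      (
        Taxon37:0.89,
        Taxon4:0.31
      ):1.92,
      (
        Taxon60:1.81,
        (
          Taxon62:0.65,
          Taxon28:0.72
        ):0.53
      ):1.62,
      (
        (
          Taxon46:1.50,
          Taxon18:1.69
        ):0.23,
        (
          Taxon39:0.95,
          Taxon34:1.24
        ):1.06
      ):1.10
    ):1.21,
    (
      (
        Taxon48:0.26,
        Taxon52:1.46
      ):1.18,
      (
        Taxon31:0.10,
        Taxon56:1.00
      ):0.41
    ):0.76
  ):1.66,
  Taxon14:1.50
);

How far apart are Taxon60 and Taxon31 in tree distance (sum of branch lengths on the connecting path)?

The path runs Taxon60 → … → MRCA → … → Taxon31; the MRCA is the node subtending (((Taxon37,Taxon4),(Taxon60,(Taxon62,Taxon28)),((Taxon46,Taxon18),(Taxon39,Taxon34))),((Taxon48,Taxon52),(Taxon31,Taxon56))).
Branch lengths along that path: 1.81 + 1.62 + 1.21 + 0.76 + 0.41 + 0.10 = 5.91.

5.91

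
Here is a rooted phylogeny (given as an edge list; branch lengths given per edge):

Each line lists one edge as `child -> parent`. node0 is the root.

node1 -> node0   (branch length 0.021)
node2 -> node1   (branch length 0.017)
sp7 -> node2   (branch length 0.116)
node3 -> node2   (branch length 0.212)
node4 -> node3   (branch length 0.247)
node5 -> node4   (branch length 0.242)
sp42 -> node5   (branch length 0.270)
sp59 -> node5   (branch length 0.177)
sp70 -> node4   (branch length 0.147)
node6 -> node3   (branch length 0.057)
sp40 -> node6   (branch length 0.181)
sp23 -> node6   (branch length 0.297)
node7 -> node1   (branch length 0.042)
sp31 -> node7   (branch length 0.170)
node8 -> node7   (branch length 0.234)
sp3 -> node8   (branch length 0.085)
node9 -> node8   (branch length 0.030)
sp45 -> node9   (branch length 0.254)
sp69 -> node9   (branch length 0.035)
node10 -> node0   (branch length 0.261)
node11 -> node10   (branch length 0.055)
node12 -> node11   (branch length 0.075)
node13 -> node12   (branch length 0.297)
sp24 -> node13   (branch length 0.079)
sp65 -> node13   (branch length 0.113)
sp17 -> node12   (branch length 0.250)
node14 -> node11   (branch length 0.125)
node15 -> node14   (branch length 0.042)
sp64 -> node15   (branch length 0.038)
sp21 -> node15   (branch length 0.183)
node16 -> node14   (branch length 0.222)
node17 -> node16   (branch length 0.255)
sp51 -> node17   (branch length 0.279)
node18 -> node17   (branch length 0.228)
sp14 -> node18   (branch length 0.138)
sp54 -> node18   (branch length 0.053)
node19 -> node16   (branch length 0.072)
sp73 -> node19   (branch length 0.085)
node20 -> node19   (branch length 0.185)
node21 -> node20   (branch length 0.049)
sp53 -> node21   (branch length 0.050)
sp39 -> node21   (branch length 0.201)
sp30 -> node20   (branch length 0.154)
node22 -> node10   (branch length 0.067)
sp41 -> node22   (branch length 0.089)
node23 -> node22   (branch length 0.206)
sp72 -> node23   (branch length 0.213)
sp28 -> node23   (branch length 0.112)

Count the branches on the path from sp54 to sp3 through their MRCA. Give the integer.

The MRCA of sp54 and sp3 is the root of the tree.
From sp54 up to that node: 7 branches. From sp3 up to the same node: 4 branches. Total: 7 + 4 = 11.

11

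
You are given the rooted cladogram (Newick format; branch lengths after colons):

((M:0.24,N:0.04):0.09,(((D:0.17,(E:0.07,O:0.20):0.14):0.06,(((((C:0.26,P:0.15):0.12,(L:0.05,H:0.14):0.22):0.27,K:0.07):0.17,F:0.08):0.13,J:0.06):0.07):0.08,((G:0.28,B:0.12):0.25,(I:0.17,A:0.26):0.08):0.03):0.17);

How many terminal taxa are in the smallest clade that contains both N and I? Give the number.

The MRCA of N and I is the root, so the clade is the entire tree.
That clade contains 16 terminal taxa: A, B, C, D, E, F, G, H, I, J, K, L, M, N, O, P.

16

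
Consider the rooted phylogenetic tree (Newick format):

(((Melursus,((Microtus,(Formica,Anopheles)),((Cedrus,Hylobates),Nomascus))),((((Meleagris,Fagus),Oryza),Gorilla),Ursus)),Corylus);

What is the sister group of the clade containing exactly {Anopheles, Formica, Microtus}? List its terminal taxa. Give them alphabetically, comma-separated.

The clade containing exactly {Anopheles, Formica, Microtus} attaches to the tree at the node subtending ((Microtus,(Formica,Anopheles)),((Cedrus,Hylobates),Nomascus)).
The other lineage descending from that same node — the sister group — is ((Cedrus,Hylobates),Nomascus); its 3 tips in alphabetical order are the answer.

Cedrus, Hylobates, Nomascus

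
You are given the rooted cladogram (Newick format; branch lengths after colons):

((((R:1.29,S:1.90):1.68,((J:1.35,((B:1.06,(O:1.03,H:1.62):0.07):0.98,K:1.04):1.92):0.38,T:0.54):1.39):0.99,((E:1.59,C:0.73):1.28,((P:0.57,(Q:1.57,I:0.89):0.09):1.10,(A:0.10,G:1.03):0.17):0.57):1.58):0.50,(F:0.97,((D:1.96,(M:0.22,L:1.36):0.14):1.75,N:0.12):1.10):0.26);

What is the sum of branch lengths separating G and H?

The path runs G → … → MRCA → … → H; the MRCA is the node subtending (((R,S),((J,((B,(O,H)),K)),T)),((E,C),((P,(Q,I)),(A,G)))).
Branch lengths along that path: 1.03 + 0.17 + 0.57 + 1.58 + 0.99 + 1.39 + 0.38 + 1.92 + 0.98 + 0.07 + 1.62 = 10.70.

10.70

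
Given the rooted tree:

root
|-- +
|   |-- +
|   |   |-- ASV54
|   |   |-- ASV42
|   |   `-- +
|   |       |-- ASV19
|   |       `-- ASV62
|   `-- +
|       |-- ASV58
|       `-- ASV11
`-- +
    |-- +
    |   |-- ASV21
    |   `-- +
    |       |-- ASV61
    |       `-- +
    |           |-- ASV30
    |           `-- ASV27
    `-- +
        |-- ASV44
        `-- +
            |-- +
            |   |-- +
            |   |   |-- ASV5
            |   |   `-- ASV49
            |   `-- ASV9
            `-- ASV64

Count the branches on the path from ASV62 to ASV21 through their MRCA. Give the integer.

The MRCA of ASV62 and ASV21 is the root of the tree.
From ASV62 up to that node: 4 branches. From ASV21 up to the same node: 3 branches. Total: 4 + 3 = 7.

7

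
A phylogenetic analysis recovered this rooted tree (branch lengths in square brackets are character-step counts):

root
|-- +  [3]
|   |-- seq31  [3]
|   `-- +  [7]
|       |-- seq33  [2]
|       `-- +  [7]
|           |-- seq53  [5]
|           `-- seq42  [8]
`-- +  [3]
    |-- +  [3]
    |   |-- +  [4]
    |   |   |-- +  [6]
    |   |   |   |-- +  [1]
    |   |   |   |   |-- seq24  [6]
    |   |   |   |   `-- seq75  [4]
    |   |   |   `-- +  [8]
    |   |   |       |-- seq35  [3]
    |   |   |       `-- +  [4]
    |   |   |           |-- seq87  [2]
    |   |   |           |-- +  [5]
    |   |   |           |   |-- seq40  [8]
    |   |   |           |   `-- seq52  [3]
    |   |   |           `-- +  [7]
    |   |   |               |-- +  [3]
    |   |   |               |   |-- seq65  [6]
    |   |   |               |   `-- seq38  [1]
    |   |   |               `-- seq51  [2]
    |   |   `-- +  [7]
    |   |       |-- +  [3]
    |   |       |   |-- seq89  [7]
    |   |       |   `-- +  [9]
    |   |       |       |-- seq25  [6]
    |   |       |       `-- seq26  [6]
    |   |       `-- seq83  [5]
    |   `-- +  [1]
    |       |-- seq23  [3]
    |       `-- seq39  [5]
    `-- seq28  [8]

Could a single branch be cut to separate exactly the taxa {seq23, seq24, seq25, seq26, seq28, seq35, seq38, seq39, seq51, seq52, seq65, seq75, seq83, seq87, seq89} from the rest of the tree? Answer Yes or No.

No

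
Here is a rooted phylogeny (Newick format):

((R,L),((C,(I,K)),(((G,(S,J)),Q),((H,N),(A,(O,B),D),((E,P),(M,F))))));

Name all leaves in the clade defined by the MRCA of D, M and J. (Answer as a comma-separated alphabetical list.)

A, B, D, E, F, G, H, J, M, N, O, P, Q, S

Tracing D: it sits inside (A,(O,B),D).
Tracing M: it sits inside (M,F).
Tracing J: it sits inside (S,J).
The smallest clade enclosing all 3 is (((G,(S,J)),Q),((H,N),(A,(O,B),D),((E,P),(M,F)))); the answer is its 14 terminal taxa in alphabetical order.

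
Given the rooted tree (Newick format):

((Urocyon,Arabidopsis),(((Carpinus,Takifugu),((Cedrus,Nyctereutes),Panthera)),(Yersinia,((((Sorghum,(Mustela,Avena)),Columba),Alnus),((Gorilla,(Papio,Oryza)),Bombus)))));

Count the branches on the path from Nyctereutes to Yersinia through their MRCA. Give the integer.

6

The MRCA of Nyctereutes and Yersinia is the node subtending (((Carpinus,Takifugu),((Cedrus,Nyctereutes),Panthera)),(Yersinia,((((Sorghum,(Mustela,Avena)),Columba),Alnus),((Gorilla,(Papio,Oryza)),Bombus)))).
From Nyctereutes up to that node: 4 branches. From Yersinia up to the same node: 2 branches. Total: 4 + 2 = 6.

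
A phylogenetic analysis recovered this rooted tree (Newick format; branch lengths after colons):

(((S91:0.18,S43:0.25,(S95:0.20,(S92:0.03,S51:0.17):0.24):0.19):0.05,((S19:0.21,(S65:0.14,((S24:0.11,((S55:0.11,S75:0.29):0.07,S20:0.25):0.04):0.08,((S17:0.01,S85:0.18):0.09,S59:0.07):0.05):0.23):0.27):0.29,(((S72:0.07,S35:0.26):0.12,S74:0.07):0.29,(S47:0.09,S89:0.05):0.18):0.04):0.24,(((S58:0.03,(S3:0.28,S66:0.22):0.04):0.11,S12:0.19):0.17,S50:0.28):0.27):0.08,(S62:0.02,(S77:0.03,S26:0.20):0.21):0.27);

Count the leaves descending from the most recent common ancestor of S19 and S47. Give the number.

The MRCA of S19 and S47 is the node subtending ((S19,(S65,((S24,((S55,S75),S20)),((S17,S85),S59)))),(((S72,S35),S74),(S47,S89))).
That clade contains 14 terminal taxa: S17, S19, S20, S24, S35, S47, S55, S59, S65, S72, S74, S75, S85, S89.

14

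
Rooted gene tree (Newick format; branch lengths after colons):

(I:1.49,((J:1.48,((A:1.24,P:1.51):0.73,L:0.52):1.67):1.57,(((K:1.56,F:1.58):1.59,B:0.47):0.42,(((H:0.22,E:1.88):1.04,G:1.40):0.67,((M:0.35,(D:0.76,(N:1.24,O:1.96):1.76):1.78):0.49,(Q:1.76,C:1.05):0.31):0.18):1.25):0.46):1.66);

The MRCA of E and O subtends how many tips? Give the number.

9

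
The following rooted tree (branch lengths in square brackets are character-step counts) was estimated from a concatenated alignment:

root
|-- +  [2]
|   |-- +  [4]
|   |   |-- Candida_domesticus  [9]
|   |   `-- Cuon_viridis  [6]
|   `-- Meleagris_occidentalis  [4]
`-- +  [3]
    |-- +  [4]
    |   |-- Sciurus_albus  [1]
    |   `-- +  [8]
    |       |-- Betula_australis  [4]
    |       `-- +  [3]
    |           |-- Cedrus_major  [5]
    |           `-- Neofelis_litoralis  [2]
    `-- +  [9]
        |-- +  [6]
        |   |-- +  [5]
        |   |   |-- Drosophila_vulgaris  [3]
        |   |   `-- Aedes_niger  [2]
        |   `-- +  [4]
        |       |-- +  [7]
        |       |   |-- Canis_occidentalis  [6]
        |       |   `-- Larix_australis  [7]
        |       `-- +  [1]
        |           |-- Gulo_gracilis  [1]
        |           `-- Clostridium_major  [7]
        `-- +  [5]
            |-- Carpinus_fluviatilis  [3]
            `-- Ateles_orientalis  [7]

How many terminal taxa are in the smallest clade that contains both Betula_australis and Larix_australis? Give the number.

12

The MRCA of Betula_australis and Larix_australis is the node subtending ((Sciurus_albus,(Betula_australis,(Cedrus_major,Neofelis_litoralis))),(((Drosophila_vulgaris,Aedes_niger),((Canis_occidentalis,Larix_australis),(Gulo_gracilis,Clostridium_major))),(Carpinus_fluviatilis,Ateles_orientalis))).
That clade contains 12 terminal taxa: Aedes_niger, Ateles_orientalis, Betula_australis, Canis_occidentalis, Carpinus_fluviatilis, Cedrus_major, Clostridium_major, Drosophila_vulgaris, Gulo_gracilis, Larix_australis, Neofelis_litoralis, Sciurus_albus.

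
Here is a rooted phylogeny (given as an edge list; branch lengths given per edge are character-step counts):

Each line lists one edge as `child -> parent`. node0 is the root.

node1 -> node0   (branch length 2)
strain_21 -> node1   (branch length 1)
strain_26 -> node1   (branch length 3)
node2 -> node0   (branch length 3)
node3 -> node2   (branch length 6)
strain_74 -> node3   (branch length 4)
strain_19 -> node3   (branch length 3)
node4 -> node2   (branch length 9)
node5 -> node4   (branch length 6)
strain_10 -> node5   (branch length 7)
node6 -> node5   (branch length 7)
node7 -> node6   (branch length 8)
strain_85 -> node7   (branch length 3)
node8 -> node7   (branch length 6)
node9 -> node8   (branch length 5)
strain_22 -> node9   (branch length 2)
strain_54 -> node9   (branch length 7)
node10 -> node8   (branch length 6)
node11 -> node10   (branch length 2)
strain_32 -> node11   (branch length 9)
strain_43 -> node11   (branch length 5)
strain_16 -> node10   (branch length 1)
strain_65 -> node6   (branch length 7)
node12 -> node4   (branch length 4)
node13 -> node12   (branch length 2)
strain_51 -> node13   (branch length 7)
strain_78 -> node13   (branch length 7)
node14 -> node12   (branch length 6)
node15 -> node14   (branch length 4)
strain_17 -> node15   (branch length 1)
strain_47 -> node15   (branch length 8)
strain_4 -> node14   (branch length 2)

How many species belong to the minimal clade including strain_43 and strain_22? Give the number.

The MRCA of strain_43 and strain_22 is the node subtending ((strain_22,strain_54),((strain_32,strain_43),strain_16)).
That clade contains 5 terminal taxa: strain_16, strain_22, strain_32, strain_43, strain_54.

5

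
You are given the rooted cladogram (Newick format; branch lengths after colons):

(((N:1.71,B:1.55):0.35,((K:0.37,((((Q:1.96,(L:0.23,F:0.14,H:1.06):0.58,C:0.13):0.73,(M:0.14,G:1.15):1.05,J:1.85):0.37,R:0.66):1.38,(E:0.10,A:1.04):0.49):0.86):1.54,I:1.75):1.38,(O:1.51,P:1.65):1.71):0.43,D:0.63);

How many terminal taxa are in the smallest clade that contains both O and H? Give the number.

17

The MRCA of O and H is the node subtending ((N,B),((K,((((Q,(L,F,H),C),(M,G),J),R),(E,A))),I),(O,P)).
That clade contains 17 terminal taxa: A, B, C, E, F, G, H, I, J, K, L, M, N, O, P, Q, R.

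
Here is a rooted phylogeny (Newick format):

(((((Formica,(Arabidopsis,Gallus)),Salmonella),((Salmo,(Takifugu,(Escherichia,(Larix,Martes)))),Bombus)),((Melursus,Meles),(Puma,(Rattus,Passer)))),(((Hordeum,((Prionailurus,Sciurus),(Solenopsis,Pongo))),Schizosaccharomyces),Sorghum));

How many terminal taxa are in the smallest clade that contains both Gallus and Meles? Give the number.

15

The MRCA of Gallus and Meles is the node subtending ((((Formica,(Arabidopsis,Gallus)),Salmonella),((Salmo,(Takifugu,(Escherichia,(Larix,Martes)))),Bombus)),((Melursus,Meles),(Puma,(Rattus,Passer)))).
That clade contains 15 terminal taxa: Arabidopsis, Bombus, Escherichia, Formica, Gallus, Larix, Martes, Meles, Melursus, Passer, Puma, Rattus, Salmo, Salmonella, Takifugu.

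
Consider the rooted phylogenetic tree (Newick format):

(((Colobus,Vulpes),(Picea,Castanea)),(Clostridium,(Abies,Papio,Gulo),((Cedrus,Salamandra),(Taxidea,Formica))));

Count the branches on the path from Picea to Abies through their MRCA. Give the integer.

The MRCA of Picea and Abies is the root of the tree.
From Picea up to that node: 3 branches. From Abies up to the same node: 3 branches. Total: 3 + 3 = 6.

6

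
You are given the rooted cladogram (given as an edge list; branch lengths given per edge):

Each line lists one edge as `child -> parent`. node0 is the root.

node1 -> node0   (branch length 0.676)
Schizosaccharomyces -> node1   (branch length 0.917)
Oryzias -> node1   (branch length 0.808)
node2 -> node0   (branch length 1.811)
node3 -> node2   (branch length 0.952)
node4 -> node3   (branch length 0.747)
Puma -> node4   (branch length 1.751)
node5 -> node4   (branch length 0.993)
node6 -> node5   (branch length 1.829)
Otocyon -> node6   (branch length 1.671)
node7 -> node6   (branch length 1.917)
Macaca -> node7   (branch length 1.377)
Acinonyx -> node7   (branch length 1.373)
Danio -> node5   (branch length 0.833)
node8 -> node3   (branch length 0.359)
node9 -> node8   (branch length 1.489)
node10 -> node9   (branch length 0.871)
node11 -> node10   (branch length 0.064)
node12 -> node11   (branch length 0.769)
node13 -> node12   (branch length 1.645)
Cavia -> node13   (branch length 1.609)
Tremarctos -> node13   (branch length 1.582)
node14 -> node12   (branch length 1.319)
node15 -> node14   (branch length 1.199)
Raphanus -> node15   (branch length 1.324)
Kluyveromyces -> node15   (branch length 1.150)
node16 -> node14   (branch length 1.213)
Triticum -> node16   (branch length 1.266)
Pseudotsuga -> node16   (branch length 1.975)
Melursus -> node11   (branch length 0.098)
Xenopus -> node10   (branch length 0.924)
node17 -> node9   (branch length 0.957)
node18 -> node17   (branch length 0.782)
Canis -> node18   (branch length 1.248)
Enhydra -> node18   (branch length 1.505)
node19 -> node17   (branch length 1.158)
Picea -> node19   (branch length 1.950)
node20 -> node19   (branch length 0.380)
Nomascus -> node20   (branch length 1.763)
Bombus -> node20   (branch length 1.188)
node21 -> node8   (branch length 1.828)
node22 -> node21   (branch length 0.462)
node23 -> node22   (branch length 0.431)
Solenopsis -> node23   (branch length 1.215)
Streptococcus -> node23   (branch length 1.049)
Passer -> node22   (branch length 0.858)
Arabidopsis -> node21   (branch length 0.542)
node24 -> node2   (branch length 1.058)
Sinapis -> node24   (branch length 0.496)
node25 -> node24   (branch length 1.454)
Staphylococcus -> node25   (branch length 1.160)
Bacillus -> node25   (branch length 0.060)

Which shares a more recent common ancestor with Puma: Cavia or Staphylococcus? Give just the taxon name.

The MRCA of Puma and Cavia subtends ((Puma,((Otocyon,(Macaca,Acinonyx)),Danio)),((((((Cavia,Tremarctos),((Raphanus,Kluyveromyces),(Triticum,Pseudotsuga))),Melursus),Xenopus),((Canis,Enhydra),(Picea,(Nomascus,Bombus)))),(((Solenopsis,Streptococcus),Passer),Arabidopsis))) (22 taxa).
The MRCA of Puma and Staphylococcus subtends (((Puma,((Otocyon,(Macaca,Acinonyx)),Danio)),((((((Cavia,Tremarctos),((Raphanus,Kluyveromyces),(Triticum,Pseudotsuga))),Melursus),Xenopus),((Canis,Enhydra),(Picea,(Nomascus,Bombus)))),(((Solenopsis,Streptococcus),Passer),Arabidopsis))),(Sinapis,(Staphylococcus,Bacillus))) (25 taxa).
The first is nested inside the second, so Puma shares a more recent common ancestor with Cavia.

Cavia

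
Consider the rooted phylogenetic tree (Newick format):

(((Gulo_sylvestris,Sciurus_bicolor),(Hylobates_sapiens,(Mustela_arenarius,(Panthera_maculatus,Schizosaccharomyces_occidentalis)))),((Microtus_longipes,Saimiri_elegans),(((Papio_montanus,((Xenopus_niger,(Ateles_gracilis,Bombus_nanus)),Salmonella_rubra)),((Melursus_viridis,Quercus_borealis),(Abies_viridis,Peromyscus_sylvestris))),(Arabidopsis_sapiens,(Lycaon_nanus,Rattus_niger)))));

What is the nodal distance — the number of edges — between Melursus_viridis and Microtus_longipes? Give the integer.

7

The MRCA of Melursus_viridis and Microtus_longipes is the node subtending ((Microtus_longipes,Saimiri_elegans),(((Papio_montanus,((Xenopus_niger,(Ateles_gracilis,Bombus_nanus)),Salmonella_rubra)),((Melursus_viridis,Quercus_borealis),(Abies_viridis,Peromyscus_sylvestris))),(Arabidopsis_sapiens,(Lycaon_nanus,Rattus_niger)))).
From Melursus_viridis up to that node: 5 branches. From Microtus_longipes up to the same node: 2 branches. Total: 5 + 2 = 7.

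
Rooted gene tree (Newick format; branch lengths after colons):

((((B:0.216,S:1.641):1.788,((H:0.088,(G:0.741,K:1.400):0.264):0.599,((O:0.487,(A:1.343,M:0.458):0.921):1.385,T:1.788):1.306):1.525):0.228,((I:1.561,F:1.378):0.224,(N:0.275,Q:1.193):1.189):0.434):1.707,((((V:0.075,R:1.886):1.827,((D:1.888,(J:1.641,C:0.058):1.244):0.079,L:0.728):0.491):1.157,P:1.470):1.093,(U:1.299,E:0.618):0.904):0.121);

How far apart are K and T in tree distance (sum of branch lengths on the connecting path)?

The path runs K → … → MRCA → … → T; the MRCA is the node subtending ((H,(G,K)),((O,(A,M)),T)).
Branch lengths along that path: 1.400 + 0.264 + 0.599 + 1.306 + 1.788 = 5.357.

5.357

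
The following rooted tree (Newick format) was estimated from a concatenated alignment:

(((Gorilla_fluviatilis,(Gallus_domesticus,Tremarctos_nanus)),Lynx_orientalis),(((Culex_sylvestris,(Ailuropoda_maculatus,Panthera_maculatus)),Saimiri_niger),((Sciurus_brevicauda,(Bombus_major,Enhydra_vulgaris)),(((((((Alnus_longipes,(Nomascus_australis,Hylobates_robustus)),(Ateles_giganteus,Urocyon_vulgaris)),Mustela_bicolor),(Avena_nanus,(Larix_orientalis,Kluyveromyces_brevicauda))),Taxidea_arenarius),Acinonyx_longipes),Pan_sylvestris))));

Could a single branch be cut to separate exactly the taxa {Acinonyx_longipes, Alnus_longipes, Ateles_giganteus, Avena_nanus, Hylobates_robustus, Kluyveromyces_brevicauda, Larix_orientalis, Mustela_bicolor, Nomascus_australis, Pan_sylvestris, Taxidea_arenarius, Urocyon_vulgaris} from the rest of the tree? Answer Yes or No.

The most recent common ancestor of these taxa subtends (((((((Alnus_longipes,(Nomascus_australis,Hylobates_robustus)),(Ateles_giganteus,Urocyon_vulgaris)),Mustela_bicolor),(Avena_nanus,(Larix_orientalis,Kluyveromyces_brevicauda))),Taxidea_arenarius),Acinonyx_longipes),Pan_sylvestris).
That clade has exactly 12 tips — every listed taxon and nothing else — so the group is monophyletic.

Yes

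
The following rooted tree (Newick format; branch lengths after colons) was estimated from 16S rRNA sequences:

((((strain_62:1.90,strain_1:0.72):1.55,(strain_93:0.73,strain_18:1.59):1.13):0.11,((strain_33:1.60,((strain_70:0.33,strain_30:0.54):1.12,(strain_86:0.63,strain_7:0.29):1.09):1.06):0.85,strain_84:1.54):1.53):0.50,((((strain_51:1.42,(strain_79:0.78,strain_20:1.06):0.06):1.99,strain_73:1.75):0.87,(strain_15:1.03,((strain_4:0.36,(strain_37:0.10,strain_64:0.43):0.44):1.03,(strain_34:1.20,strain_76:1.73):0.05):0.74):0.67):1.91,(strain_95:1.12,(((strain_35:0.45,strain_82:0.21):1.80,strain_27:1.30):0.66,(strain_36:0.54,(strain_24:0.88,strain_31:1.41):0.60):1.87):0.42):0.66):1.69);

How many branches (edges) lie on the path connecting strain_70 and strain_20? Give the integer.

The MRCA of strain_70 and strain_20 is the root of the tree.
From strain_70 up to that node: 6 branches. From strain_20 up to the same node: 6 branches. Total: 6 + 6 = 12.

12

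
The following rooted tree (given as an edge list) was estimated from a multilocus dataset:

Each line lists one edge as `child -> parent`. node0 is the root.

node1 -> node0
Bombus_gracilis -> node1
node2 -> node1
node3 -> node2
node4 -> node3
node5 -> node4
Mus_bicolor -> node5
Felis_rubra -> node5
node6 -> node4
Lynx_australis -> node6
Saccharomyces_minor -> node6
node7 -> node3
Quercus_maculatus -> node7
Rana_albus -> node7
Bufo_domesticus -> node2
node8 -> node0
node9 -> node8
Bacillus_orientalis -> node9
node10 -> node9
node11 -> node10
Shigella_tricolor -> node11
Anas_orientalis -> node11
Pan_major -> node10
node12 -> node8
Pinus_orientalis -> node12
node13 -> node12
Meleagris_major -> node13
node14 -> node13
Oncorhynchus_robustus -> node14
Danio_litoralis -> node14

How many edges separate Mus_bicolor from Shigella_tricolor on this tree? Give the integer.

The MRCA of Mus_bicolor and Shigella_tricolor is the root of the tree.
From Mus_bicolor up to that node: 6 branches. From Shigella_tricolor up to the same node: 5 branches. Total: 6 + 5 = 11.

11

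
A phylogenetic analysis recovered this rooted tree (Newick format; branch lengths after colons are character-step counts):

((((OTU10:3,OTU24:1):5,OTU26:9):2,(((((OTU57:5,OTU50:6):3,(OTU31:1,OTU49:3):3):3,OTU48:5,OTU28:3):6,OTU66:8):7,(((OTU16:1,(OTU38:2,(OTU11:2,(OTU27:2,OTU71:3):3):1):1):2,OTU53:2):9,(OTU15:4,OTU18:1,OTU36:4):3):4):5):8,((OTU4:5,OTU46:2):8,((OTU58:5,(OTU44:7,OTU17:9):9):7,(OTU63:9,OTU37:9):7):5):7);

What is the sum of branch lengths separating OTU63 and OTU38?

The path runs OTU63 → … → MRCA → … → OTU38; the MRCA is the root of the tree.
Branch lengths along that path: 9 + 7 + 5 + 7 + 8 + 5 + 4 + 9 + 2 + 1 + 2 = 59.

59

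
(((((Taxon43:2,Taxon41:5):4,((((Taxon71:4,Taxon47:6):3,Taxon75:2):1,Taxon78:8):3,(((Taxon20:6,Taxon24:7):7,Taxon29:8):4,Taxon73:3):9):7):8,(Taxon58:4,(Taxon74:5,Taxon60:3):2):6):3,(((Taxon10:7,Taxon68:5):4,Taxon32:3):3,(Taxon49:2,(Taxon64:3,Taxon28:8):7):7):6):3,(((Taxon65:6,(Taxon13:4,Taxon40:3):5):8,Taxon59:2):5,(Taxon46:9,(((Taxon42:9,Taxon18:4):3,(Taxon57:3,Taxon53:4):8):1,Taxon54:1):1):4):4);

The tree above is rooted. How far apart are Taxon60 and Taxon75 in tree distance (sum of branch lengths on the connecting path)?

The path runs Taxon60 → … → MRCA → … → Taxon75; the MRCA is the node subtending (((Taxon43,Taxon41),((((Taxon71,Taxon47),Taxon75),Taxon78),(((Taxon20,Taxon24),Taxon29),Taxon73))),(Taxon58,(Taxon74,Taxon60))).
Branch lengths along that path: 3 + 2 + 6 + 8 + 7 + 3 + 1 + 2 = 32.

32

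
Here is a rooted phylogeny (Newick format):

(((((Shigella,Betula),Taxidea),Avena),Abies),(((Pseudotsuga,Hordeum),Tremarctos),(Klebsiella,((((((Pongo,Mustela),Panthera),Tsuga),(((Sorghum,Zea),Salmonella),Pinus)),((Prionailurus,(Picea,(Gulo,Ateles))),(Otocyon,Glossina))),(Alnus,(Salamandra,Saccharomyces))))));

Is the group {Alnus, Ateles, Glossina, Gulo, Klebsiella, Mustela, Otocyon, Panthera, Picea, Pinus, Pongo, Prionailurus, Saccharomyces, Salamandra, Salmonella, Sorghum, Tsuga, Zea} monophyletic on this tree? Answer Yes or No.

The most recent common ancestor of these taxa subtends (Klebsiella,((((((Pongo,Mustela),Panthera),Tsuga),(((Sorghum,Zea),Salmonella),Pinus)),((Prionailurus,(Picea,(Gulo,Ateles))),(Otocyon,Glossina))),(Alnus,(Salamandra,Saccharomyces)))).
That clade has exactly 18 tips — every listed taxon and nothing else — so the group is monophyletic.

Yes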